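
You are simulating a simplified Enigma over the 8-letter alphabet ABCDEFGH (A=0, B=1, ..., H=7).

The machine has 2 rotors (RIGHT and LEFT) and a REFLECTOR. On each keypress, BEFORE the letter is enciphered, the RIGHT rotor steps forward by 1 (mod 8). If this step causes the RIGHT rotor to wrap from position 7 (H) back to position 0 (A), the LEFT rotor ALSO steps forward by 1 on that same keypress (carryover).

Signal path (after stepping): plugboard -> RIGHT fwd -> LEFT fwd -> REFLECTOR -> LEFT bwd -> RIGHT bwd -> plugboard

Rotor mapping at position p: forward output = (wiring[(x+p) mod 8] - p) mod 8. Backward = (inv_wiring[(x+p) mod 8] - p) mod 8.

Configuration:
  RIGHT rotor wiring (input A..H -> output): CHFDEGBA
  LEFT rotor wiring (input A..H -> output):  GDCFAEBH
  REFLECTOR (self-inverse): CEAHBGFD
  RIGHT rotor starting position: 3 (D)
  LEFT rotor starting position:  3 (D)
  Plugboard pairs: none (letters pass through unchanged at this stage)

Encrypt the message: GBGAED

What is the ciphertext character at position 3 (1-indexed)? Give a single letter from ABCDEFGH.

Char 1 ('G'): step: R->4, L=3; G->plug->G->R->B->L->F->refl->G->L'->D->R'->F->plug->F
Char 2 ('B'): step: R->5, L=3; B->plug->B->R->E->L->E->refl->B->L'->C->R'->E->plug->E
Char 3 ('G'): step: R->6, L=3; G->plug->G->R->G->L->A->refl->C->L'->A->R'->H->plug->H

H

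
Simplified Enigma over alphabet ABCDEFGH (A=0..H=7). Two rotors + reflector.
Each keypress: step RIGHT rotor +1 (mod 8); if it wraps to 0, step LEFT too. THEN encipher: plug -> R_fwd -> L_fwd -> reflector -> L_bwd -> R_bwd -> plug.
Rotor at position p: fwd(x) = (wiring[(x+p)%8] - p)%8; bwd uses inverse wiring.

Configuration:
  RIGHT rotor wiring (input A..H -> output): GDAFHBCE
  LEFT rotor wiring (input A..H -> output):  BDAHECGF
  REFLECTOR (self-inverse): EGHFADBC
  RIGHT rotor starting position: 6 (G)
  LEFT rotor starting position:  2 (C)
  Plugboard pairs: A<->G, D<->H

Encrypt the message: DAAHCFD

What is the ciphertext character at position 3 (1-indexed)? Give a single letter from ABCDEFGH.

Char 1 ('D'): step: R->7, L=2; D->plug->H->R->D->L->A->refl->E->L'->E->R'->C->plug->C
Char 2 ('A'): step: R->0, L->3 (L advanced); A->plug->G->R->C->L->H->refl->C->L'->E->R'->H->plug->D
Char 3 ('A'): step: R->1, L=3; A->plug->G->R->D->L->D->refl->F->L'->H->R'->B->plug->B

B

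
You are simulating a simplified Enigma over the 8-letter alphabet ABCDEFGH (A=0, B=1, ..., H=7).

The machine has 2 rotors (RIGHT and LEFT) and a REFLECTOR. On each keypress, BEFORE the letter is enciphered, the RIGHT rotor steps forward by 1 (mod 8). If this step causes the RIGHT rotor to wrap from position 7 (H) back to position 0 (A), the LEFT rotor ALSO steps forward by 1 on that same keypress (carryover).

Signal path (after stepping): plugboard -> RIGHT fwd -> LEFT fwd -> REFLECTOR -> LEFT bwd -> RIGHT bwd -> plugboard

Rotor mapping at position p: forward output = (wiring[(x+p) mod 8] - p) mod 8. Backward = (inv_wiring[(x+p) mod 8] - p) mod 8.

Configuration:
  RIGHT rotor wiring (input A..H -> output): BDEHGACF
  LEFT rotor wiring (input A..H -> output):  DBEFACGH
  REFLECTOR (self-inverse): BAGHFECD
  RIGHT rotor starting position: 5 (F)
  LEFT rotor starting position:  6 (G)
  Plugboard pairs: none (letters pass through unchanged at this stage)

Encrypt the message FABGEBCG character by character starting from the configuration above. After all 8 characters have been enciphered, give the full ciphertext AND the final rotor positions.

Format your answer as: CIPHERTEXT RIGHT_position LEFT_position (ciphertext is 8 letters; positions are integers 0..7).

Answer: GCAABHFD 5 7

Derivation:
Char 1 ('F'): step: R->6, L=6; F->plug->F->R->B->L->B->refl->A->L'->A->R'->G->plug->G
Char 2 ('A'): step: R->7, L=6; A->plug->A->R->G->L->C->refl->G->L'->E->R'->C->plug->C
Char 3 ('B'): step: R->0, L->7 (L advanced); B->plug->B->R->D->L->F->refl->E->L'->B->R'->A->plug->A
Char 4 ('G'): step: R->1, L=7; G->plug->G->R->E->L->G->refl->C->L'->C->R'->A->plug->A
Char 5 ('E'): step: R->2, L=7; E->plug->E->R->A->L->A->refl->B->L'->F->R'->B->plug->B
Char 6 ('B'): step: R->3, L=7; B->plug->B->R->D->L->F->refl->E->L'->B->R'->H->plug->H
Char 7 ('C'): step: R->4, L=7; C->plug->C->R->G->L->D->refl->H->L'->H->R'->F->plug->F
Char 8 ('G'): step: R->5, L=7; G->plug->G->R->C->L->C->refl->G->L'->E->R'->D->plug->D
Final: ciphertext=GCAABHFD, RIGHT=5, LEFT=7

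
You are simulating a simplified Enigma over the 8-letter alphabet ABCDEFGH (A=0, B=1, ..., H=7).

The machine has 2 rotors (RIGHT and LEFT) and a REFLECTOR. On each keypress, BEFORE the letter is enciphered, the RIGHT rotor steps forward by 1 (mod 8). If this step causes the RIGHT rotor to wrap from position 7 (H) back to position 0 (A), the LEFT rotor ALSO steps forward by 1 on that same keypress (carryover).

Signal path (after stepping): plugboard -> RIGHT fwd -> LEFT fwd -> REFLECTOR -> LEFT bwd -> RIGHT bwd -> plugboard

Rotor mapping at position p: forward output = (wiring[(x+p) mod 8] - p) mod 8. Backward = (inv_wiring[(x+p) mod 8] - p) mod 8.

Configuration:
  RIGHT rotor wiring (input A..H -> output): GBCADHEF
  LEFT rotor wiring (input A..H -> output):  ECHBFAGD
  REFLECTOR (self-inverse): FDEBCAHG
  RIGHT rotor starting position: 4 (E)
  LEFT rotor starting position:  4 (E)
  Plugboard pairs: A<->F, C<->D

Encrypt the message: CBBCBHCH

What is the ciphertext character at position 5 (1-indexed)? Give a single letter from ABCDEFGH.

Char 1 ('C'): step: R->5, L=4; C->plug->D->R->B->L->E->refl->C->L'->C->R'->A->plug->F
Char 2 ('B'): step: R->6, L=4; B->plug->B->R->H->L->F->refl->A->L'->E->R'->E->plug->E
Char 3 ('B'): step: R->7, L=4; B->plug->B->R->H->L->F->refl->A->L'->E->R'->F->plug->A
Char 4 ('C'): step: R->0, L->5 (L advanced); C->plug->D->R->A->L->D->refl->B->L'->B->R'->B->plug->B
Char 5 ('B'): step: R->1, L=5; B->plug->B->R->B->L->B->refl->D->L'->A->R'->A->plug->F

F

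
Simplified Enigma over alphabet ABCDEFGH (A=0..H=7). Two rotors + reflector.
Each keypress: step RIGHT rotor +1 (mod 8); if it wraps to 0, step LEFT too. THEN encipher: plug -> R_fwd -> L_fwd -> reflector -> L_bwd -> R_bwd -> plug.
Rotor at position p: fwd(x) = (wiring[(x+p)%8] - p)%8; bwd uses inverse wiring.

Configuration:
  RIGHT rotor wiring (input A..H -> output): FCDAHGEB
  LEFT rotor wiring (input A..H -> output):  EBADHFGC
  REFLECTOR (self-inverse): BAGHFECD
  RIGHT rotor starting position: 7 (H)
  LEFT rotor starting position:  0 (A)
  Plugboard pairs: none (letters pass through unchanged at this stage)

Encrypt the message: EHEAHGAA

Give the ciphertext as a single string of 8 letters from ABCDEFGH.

Answer: HEGBDHHC

Derivation:
Char 1 ('E'): step: R->0, L->1 (L advanced); E->plug->E->R->H->L->D->refl->H->L'->B->R'->H->plug->H
Char 2 ('H'): step: R->1, L=1; H->plug->H->R->E->L->E->refl->F->L'->F->R'->E->plug->E
Char 3 ('E'): step: R->2, L=1; E->plug->E->R->C->L->C->refl->G->L'->D->R'->G->plug->G
Char 4 ('A'): step: R->3, L=1; A->plug->A->R->F->L->F->refl->E->L'->E->R'->B->plug->B
Char 5 ('H'): step: R->4, L=1; H->plug->H->R->E->L->E->refl->F->L'->F->R'->D->plug->D
Char 6 ('G'): step: R->5, L=1; G->plug->G->R->D->L->G->refl->C->L'->C->R'->H->plug->H
Char 7 ('A'): step: R->6, L=1; A->plug->A->R->G->L->B->refl->A->L'->A->R'->H->plug->H
Char 8 ('A'): step: R->7, L=1; A->plug->A->R->C->L->C->refl->G->L'->D->R'->C->plug->C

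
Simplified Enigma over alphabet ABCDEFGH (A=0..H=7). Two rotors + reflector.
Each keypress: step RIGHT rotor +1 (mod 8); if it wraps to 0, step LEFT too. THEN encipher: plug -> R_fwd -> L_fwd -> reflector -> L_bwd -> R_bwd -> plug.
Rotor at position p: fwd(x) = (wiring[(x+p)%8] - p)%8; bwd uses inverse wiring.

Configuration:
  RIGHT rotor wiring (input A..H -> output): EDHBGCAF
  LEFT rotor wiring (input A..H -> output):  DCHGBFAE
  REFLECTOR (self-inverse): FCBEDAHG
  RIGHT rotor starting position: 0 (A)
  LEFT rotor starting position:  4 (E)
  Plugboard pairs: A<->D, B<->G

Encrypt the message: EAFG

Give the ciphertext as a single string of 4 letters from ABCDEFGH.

Answer: FFCD

Derivation:
Char 1 ('E'): step: R->1, L=4; E->plug->E->R->B->L->B->refl->C->L'->H->R'->F->plug->F
Char 2 ('A'): step: R->2, L=4; A->plug->D->R->A->L->F->refl->A->L'->D->R'->F->plug->F
Char 3 ('F'): step: R->3, L=4; F->plug->F->R->B->L->B->refl->C->L'->H->R'->C->plug->C
Char 4 ('G'): step: R->4, L=4; G->plug->B->R->G->L->D->refl->E->L'->C->R'->A->plug->D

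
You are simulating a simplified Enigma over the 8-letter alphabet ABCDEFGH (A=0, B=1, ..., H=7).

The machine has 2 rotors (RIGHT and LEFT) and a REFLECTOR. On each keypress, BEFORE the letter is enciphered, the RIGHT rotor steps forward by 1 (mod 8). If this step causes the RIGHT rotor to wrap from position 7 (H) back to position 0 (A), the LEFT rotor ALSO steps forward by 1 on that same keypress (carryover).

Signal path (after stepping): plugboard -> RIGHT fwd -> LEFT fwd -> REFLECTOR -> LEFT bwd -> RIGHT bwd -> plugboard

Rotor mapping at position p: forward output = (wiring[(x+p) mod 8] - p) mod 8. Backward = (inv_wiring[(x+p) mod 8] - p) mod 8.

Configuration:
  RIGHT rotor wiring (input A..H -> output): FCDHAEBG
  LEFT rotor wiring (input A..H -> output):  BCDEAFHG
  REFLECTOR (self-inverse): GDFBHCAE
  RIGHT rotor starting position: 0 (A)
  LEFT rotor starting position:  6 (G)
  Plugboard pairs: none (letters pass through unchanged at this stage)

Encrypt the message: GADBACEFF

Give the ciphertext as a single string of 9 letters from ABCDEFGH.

Answer: ABADHAHGE

Derivation:
Char 1 ('G'): step: R->1, L=6; G->plug->G->R->F->L->G->refl->A->L'->B->R'->A->plug->A
Char 2 ('A'): step: R->2, L=6; A->plug->A->R->B->L->A->refl->G->L'->F->R'->B->plug->B
Char 3 ('D'): step: R->3, L=6; D->plug->D->R->G->L->C->refl->F->L'->E->R'->A->plug->A
Char 4 ('B'): step: R->4, L=6; B->plug->B->R->A->L->B->refl->D->L'->C->R'->D->plug->D
Char 5 ('A'): step: R->5, L=6; A->plug->A->R->H->L->H->refl->E->L'->D->R'->H->plug->H
Char 6 ('C'): step: R->6, L=6; C->plug->C->R->H->L->H->refl->E->L'->D->R'->A->plug->A
Char 7 ('E'): step: R->7, L=6; E->plug->E->R->A->L->B->refl->D->L'->C->R'->H->plug->H
Char 8 ('F'): step: R->0, L->7 (L advanced); F->plug->F->R->E->L->F->refl->C->L'->B->R'->G->plug->G
Char 9 ('F'): step: R->1, L=7; F->plug->F->R->A->L->H->refl->E->L'->D->R'->E->plug->E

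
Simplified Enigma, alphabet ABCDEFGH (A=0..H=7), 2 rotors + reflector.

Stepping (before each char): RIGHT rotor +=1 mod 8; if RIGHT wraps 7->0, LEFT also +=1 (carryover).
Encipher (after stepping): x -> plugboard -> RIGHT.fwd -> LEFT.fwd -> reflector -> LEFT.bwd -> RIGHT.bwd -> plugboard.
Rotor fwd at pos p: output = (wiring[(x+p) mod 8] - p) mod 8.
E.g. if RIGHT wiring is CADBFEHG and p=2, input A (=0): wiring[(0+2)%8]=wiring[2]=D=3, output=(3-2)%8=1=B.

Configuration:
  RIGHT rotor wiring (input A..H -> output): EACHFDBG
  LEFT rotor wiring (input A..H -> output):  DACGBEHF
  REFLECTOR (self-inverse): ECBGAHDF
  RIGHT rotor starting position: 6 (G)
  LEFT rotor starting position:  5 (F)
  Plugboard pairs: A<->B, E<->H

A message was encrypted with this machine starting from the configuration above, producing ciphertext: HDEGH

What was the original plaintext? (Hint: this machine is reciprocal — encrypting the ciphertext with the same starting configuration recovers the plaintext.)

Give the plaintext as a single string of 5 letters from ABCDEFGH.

Answer: AEFDC

Derivation:
Char 1 ('H'): step: R->7, L=5; H->plug->E->R->A->L->H->refl->F->L'->F->R'->B->plug->A
Char 2 ('D'): step: R->0, L->6 (L advanced); D->plug->D->R->H->L->G->refl->D->L'->G->R'->H->plug->E
Char 3 ('E'): step: R->1, L=6; E->plug->H->R->D->L->C->refl->B->L'->A->R'->F->plug->F
Char 4 ('G'): step: R->2, L=6; G->plug->G->R->C->L->F->refl->H->L'->B->R'->D->plug->D
Char 5 ('H'): step: R->3, L=6; H->plug->E->R->D->L->C->refl->B->L'->A->R'->C->plug->C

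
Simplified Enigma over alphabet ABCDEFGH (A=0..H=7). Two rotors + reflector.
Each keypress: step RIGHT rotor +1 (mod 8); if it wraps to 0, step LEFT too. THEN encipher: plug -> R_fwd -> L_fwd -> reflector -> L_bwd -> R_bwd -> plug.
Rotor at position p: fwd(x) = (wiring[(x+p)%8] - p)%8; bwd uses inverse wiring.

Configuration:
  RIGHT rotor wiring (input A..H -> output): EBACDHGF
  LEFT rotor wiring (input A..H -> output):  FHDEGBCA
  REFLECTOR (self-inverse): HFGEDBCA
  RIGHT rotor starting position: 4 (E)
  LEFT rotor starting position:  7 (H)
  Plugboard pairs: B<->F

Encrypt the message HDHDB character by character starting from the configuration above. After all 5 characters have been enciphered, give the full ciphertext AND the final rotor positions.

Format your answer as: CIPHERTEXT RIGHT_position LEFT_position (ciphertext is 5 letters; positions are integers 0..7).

Char 1 ('H'): step: R->5, L=7; H->plug->H->R->G->L->C->refl->G->L'->B->R'->B->plug->F
Char 2 ('D'): step: R->6, L=7; D->plug->D->R->D->L->E->refl->D->L'->H->R'->B->plug->F
Char 3 ('H'): step: R->7, L=7; H->plug->H->R->H->L->D->refl->E->L'->D->R'->E->plug->E
Char 4 ('D'): step: R->0, L->0 (L advanced); D->plug->D->R->C->L->D->refl->E->L'->D->R'->E->plug->E
Char 5 ('B'): step: R->1, L=0; B->plug->F->R->F->L->B->refl->F->L'->A->R'->A->plug->A
Final: ciphertext=FFEEA, RIGHT=1, LEFT=0

Answer: FFEEA 1 0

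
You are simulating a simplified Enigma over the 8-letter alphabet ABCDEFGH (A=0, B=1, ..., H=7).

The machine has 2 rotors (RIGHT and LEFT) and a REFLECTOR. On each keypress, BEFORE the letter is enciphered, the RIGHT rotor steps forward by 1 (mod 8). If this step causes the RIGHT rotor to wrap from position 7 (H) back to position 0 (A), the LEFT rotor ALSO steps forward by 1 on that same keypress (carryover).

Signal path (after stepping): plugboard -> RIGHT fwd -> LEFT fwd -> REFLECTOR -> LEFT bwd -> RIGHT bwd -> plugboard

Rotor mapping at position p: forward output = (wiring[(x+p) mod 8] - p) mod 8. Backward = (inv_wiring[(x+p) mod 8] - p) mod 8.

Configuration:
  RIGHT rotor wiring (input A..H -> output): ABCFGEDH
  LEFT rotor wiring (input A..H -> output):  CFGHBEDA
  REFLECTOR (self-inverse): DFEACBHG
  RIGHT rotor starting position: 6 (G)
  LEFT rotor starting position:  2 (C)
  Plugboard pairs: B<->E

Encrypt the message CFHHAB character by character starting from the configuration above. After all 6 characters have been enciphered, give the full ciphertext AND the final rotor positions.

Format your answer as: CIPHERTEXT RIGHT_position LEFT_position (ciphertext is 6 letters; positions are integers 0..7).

Char 1 ('C'): step: R->7, L=2; C->plug->C->R->C->L->H->refl->G->L'->F->R'->G->plug->G
Char 2 ('F'): step: R->0, L->3 (L advanced); F->plug->F->R->E->L->F->refl->B->L'->C->R'->C->plug->C
Char 3 ('H'): step: R->1, L=3; H->plug->H->R->H->L->D->refl->A->L'->D->R'->E->plug->B
Char 4 ('H'): step: R->2, L=3; H->plug->H->R->H->L->D->refl->A->L'->D->R'->B->plug->E
Char 5 ('A'): step: R->3, L=3; A->plug->A->R->C->L->B->refl->F->L'->E->R'->E->plug->B
Char 6 ('B'): step: R->4, L=3; B->plug->E->R->E->L->F->refl->B->L'->C->R'->A->plug->A
Final: ciphertext=GCBEBA, RIGHT=4, LEFT=3

Answer: GCBEBA 4 3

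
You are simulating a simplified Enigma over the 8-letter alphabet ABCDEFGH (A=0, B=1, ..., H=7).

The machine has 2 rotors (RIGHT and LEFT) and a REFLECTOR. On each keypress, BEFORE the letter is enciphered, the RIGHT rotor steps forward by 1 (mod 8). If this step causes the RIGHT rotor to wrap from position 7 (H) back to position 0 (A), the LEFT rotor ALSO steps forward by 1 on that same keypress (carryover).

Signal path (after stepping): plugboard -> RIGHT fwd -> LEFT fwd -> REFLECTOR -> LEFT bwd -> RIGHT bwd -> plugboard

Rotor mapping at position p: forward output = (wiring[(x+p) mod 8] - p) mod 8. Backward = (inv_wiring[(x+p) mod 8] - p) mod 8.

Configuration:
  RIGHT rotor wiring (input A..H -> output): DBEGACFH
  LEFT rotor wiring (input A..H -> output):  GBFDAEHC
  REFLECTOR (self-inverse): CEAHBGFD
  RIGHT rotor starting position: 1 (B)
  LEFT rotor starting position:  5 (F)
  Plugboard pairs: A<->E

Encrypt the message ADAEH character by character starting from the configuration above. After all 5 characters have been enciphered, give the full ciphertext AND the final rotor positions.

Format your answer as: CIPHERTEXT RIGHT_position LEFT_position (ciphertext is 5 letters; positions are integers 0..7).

Char 1 ('A'): step: R->2, L=5; A->plug->E->R->D->L->B->refl->E->L'->E->R'->B->plug->B
Char 2 ('D'): step: R->3, L=5; D->plug->D->R->C->L->F->refl->G->L'->G->R'->G->plug->G
Char 3 ('A'): step: R->4, L=5; A->plug->E->R->H->L->D->refl->H->L'->A->R'->G->plug->G
Char 4 ('E'): step: R->5, L=5; E->plug->A->R->F->L->A->refl->C->L'->B->R'->G->plug->G
Char 5 ('H'): step: R->6, L=5; H->plug->H->R->E->L->E->refl->B->L'->D->R'->D->plug->D
Final: ciphertext=BGGGD, RIGHT=6, LEFT=5

Answer: BGGGD 6 5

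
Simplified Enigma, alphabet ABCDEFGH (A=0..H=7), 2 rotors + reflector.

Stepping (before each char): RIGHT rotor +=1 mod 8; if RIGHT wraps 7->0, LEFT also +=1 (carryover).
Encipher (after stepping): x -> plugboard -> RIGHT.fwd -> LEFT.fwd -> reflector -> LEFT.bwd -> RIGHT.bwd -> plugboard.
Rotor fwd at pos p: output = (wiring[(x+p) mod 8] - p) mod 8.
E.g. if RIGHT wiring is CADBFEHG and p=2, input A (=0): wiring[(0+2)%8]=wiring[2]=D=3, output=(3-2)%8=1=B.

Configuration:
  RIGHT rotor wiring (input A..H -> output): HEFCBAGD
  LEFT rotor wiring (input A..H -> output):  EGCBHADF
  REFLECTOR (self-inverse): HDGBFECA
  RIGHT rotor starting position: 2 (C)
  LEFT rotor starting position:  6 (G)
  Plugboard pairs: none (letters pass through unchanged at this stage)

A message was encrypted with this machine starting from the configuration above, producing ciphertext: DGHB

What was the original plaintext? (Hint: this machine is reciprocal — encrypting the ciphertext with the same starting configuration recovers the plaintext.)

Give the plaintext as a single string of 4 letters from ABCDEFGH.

Answer: GEFD

Derivation:
Char 1 ('D'): step: R->3, L=6; D->plug->D->R->D->L->A->refl->H->L'->B->R'->G->plug->G
Char 2 ('G'): step: R->4, L=6; G->plug->G->R->B->L->H->refl->A->L'->D->R'->E->plug->E
Char 3 ('H'): step: R->5, L=6; H->plug->H->R->E->L->E->refl->F->L'->A->R'->F->plug->F
Char 4 ('B'): step: R->6, L=6; B->plug->B->R->F->L->D->refl->B->L'->G->R'->D->plug->D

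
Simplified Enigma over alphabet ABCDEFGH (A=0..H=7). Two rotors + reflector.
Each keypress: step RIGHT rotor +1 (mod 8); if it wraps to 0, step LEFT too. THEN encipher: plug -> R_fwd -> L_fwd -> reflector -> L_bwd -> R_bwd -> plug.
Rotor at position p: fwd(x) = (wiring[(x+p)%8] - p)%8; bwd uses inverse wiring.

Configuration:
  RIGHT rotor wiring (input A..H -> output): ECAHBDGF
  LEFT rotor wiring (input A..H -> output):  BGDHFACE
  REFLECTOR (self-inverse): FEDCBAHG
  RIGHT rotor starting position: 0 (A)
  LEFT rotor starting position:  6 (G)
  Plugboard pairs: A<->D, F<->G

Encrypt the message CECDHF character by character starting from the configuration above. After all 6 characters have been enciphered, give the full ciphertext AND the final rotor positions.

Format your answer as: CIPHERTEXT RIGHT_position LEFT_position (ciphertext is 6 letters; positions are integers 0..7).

Answer: DGHEGA 6 6

Derivation:
Char 1 ('C'): step: R->1, L=6; C->plug->C->R->G->L->H->refl->G->L'->B->R'->A->plug->D
Char 2 ('E'): step: R->2, L=6; E->plug->E->R->E->L->F->refl->A->L'->D->R'->F->plug->G
Char 3 ('C'): step: R->3, L=6; C->plug->C->R->A->L->E->refl->B->L'->F->R'->H->plug->H
Char 4 ('D'): step: R->4, L=6; D->plug->A->R->F->L->B->refl->E->L'->A->R'->E->plug->E
Char 5 ('H'): step: R->5, L=6; H->plug->H->R->E->L->F->refl->A->L'->D->R'->F->plug->G
Char 6 ('F'): step: R->6, L=6; F->plug->G->R->D->L->A->refl->F->L'->E->R'->D->plug->A
Final: ciphertext=DGHEGA, RIGHT=6, LEFT=6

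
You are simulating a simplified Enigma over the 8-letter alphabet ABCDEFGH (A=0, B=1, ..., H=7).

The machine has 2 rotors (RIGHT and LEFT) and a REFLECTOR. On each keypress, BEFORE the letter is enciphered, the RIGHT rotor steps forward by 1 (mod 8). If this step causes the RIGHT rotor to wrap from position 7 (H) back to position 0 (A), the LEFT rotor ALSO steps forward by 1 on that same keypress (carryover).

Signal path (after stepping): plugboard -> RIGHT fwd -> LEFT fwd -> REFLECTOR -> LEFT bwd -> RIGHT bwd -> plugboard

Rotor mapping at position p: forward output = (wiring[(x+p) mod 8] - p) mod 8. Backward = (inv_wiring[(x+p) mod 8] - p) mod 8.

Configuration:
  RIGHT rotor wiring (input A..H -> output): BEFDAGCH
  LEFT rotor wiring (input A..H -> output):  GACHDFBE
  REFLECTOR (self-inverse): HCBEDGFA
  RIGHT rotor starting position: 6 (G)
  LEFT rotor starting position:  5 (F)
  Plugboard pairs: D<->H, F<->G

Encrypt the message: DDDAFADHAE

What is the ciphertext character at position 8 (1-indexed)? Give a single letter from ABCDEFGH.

Char 1 ('D'): step: R->7, L=5; D->plug->H->R->D->L->B->refl->C->L'->G->R'->D->plug->H
Char 2 ('D'): step: R->0, L->6 (L advanced); D->plug->H->R->H->L->H->refl->A->L'->C->R'->G->plug->F
Char 3 ('D'): step: R->1, L=6; D->plug->H->R->A->L->D->refl->E->L'->E->R'->B->plug->B
Char 4 ('A'): step: R->2, L=6; A->plug->A->R->D->L->C->refl->B->L'->F->R'->F->plug->G
Char 5 ('F'): step: R->3, L=6; F->plug->G->R->B->L->G->refl->F->L'->G->R'->F->plug->G
Char 6 ('A'): step: R->4, L=6; A->plug->A->R->E->L->E->refl->D->L'->A->R'->F->plug->G
Char 7 ('D'): step: R->5, L=6; D->plug->H->R->D->L->C->refl->B->L'->F->R'->B->plug->B
Char 8 ('H'): step: R->6, L=6; H->plug->D->R->G->L->F->refl->G->L'->B->R'->B->plug->B

B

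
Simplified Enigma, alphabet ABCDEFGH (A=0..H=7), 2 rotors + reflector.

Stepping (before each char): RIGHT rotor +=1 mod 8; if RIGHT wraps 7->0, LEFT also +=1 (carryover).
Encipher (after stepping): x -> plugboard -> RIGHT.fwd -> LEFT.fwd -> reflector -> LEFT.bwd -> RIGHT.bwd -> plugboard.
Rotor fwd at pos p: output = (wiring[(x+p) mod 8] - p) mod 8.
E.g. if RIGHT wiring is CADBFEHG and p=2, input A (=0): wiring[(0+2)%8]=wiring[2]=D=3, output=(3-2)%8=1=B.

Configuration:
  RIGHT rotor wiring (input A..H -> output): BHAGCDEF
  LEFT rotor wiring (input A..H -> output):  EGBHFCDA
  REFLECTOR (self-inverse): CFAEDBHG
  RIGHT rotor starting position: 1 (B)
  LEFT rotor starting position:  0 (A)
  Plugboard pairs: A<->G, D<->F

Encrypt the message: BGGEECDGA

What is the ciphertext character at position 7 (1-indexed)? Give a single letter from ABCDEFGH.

Char 1 ('B'): step: R->2, L=0; B->plug->B->R->E->L->F->refl->B->L'->C->R'->E->plug->E
Char 2 ('G'): step: R->3, L=0; G->plug->A->R->D->L->H->refl->G->L'->B->R'->D->plug->F
Char 3 ('G'): step: R->4, L=0; G->plug->A->R->G->L->D->refl->E->L'->A->R'->C->plug->C
Char 4 ('E'): step: R->5, L=0; E->plug->E->R->C->L->B->refl->F->L'->E->R'->D->plug->F
Char 5 ('E'): step: R->6, L=0; E->plug->E->R->C->L->B->refl->F->L'->E->R'->G->plug->A
Char 6 ('C'): step: R->7, L=0; C->plug->C->R->A->L->E->refl->D->L'->G->R'->A->plug->G
Char 7 ('D'): step: R->0, L->1 (L advanced); D->plug->F->R->D->L->E->refl->D->L'->H->R'->B->plug->B

B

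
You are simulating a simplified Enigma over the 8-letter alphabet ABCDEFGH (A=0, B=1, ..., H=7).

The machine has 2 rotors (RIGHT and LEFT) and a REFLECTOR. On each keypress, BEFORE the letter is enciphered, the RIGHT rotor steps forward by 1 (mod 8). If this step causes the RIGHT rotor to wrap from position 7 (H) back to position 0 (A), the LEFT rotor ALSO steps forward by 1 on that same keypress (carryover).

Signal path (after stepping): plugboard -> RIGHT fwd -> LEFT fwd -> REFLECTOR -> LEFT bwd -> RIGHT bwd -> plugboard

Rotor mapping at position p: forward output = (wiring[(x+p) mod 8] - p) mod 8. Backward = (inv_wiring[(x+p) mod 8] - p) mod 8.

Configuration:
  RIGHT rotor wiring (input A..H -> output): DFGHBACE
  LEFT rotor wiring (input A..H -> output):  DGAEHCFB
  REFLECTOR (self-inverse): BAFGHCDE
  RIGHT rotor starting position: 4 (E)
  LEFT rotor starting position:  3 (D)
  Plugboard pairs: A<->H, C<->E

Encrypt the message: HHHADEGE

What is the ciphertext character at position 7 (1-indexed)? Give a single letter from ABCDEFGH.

Char 1 ('H'): step: R->5, L=3; H->plug->A->R->D->L->C->refl->F->L'->H->R'->C->plug->E
Char 2 ('H'): step: R->6, L=3; H->plug->A->R->E->L->G->refl->D->L'->G->R'->B->plug->B
Char 3 ('H'): step: R->7, L=3; H->plug->A->R->F->L->A->refl->B->L'->A->R'->E->plug->C
Char 4 ('A'): step: R->0, L->4 (L advanced); A->plug->H->R->E->L->H->refl->E->L'->G->R'->C->plug->E
Char 5 ('D'): step: R->1, L=4; D->plug->D->R->A->L->D->refl->G->L'->B->R'->F->plug->F
Char 6 ('E'): step: R->2, L=4; E->plug->C->R->H->L->A->refl->B->L'->C->R'->F->plug->F
Char 7 ('G'): step: R->3, L=4; G->plug->G->R->C->L->B->refl->A->L'->H->R'->D->plug->D

D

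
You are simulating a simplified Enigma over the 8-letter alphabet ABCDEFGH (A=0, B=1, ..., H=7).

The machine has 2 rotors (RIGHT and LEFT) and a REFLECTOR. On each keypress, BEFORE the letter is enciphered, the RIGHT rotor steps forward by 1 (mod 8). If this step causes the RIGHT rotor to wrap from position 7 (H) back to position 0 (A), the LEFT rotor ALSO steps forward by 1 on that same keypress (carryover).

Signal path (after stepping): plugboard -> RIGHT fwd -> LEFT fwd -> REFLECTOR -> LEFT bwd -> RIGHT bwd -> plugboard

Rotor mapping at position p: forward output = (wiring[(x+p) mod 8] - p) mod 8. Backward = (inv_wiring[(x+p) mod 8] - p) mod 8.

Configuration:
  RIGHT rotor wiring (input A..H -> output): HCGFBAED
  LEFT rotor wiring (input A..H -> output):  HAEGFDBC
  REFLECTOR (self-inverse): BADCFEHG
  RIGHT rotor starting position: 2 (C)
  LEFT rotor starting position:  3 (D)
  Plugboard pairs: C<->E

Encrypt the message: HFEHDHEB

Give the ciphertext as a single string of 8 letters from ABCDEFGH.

Char 1 ('H'): step: R->3, L=3; H->plug->H->R->D->L->G->refl->H->L'->E->R'->F->plug->F
Char 2 ('F'): step: R->4, L=3; F->plug->F->R->G->L->F->refl->E->L'->F->R'->A->plug->A
Char 3 ('E'): step: R->5, L=3; E->plug->C->R->G->L->F->refl->E->L'->F->R'->E->plug->C
Char 4 ('H'): step: R->6, L=3; H->plug->H->R->C->L->A->refl->B->L'->H->R'->F->plug->F
Char 5 ('D'): step: R->7, L=3; D->plug->D->R->H->L->B->refl->A->L'->C->R'->F->plug->F
Char 6 ('H'): step: R->0, L->4 (L advanced); H->plug->H->R->D->L->G->refl->H->L'->B->R'->E->plug->C
Char 7 ('E'): step: R->1, L=4; E->plug->C->R->E->L->D->refl->C->L'->H->R'->E->plug->C
Char 8 ('B'): step: R->2, L=4; B->plug->B->R->D->L->G->refl->H->L'->B->R'->F->plug->F

Answer: FACFFCCF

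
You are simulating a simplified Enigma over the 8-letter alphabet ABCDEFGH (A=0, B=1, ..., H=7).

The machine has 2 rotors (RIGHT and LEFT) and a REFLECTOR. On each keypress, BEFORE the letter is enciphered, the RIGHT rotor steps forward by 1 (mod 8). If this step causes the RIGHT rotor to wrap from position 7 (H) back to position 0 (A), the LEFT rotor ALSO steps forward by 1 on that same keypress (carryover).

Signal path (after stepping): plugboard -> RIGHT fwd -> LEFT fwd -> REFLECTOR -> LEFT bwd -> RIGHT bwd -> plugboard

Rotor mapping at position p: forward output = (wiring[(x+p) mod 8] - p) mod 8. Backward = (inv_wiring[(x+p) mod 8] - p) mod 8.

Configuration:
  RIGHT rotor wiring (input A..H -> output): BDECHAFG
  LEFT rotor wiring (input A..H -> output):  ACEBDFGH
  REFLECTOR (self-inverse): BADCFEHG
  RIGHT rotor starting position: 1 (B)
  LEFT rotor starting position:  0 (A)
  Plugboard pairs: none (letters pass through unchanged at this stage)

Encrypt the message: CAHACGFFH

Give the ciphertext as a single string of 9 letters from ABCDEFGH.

Char 1 ('C'): step: R->2, L=0; C->plug->C->R->F->L->F->refl->E->L'->C->R'->A->plug->A
Char 2 ('A'): step: R->3, L=0; A->plug->A->R->H->L->H->refl->G->L'->G->R'->F->plug->F
Char 3 ('H'): step: R->4, L=0; H->plug->H->R->G->L->G->refl->H->L'->H->R'->F->plug->F
Char 4 ('A'): step: R->5, L=0; A->plug->A->R->D->L->B->refl->A->L'->A->R'->B->plug->B
Char 5 ('C'): step: R->6, L=0; C->plug->C->R->D->L->B->refl->A->L'->A->R'->B->plug->B
Char 6 ('G'): step: R->7, L=0; G->plug->G->R->B->L->C->refl->D->L'->E->R'->C->plug->C
Char 7 ('F'): step: R->0, L->1 (L advanced); F->plug->F->R->A->L->B->refl->A->L'->C->R'->D->plug->D
Char 8 ('F'): step: R->1, L=1; F->plug->F->R->E->L->E->refl->F->L'->F->R'->G->plug->G
Char 9 ('H'): step: R->2, L=1; H->plug->H->R->B->L->D->refl->C->L'->D->R'->E->plug->E

Answer: AFFBBCDGE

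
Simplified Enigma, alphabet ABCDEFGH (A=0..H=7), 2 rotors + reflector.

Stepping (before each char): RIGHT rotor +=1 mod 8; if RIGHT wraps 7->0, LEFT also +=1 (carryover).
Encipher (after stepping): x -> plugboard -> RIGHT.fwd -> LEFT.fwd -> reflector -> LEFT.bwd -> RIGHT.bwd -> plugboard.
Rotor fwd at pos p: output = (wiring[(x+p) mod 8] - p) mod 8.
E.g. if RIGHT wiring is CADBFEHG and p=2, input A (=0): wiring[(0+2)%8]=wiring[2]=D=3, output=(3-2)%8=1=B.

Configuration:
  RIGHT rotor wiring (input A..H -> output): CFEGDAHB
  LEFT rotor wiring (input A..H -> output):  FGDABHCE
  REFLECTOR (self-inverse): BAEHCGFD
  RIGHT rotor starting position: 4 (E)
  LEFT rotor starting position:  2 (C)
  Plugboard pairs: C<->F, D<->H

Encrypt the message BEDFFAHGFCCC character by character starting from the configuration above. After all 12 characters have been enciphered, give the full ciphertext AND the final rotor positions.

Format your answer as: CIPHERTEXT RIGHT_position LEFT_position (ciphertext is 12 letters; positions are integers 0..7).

Char 1 ('B'): step: R->5, L=2; B->plug->B->R->C->L->H->refl->D->L'->G->R'->H->plug->D
Char 2 ('E'): step: R->6, L=2; E->plug->E->R->G->L->D->refl->H->L'->C->R'->H->plug->D
Char 3 ('D'): step: R->7, L=2; D->plug->H->R->A->L->B->refl->A->L'->E->R'->F->plug->C
Char 4 ('F'): step: R->0, L->3 (L advanced); F->plug->C->R->E->L->B->refl->A->L'->H->R'->G->plug->G
Char 5 ('F'): step: R->1, L=3; F->plug->C->R->F->L->C->refl->E->L'->C->R'->D->plug->H
Char 6 ('A'): step: R->2, L=3; A->plug->A->R->C->L->E->refl->C->L'->F->R'->E->plug->E
Char 7 ('H'): step: R->3, L=3; H->plug->D->R->E->L->B->refl->A->L'->H->R'->F->plug->C
Char 8 ('G'): step: R->4, L=3; G->plug->G->R->A->L->F->refl->G->L'->B->R'->F->plug->C
Char 9 ('F'): step: R->5, L=3; F->plug->C->R->E->L->B->refl->A->L'->H->R'->F->plug->C
Char 10 ('C'): step: R->6, L=3; C->plug->F->R->A->L->F->refl->G->L'->B->R'->A->plug->A
Char 11 ('C'): step: R->7, L=3; C->plug->F->R->E->L->B->refl->A->L'->H->R'->E->plug->E
Char 12 ('C'): step: R->0, L->4 (L advanced); C->plug->F->R->A->L->F->refl->G->L'->C->R'->A->plug->A
Final: ciphertext=DDCGHECCCAEA, RIGHT=0, LEFT=4

Answer: DDCGHECCCAEA 0 4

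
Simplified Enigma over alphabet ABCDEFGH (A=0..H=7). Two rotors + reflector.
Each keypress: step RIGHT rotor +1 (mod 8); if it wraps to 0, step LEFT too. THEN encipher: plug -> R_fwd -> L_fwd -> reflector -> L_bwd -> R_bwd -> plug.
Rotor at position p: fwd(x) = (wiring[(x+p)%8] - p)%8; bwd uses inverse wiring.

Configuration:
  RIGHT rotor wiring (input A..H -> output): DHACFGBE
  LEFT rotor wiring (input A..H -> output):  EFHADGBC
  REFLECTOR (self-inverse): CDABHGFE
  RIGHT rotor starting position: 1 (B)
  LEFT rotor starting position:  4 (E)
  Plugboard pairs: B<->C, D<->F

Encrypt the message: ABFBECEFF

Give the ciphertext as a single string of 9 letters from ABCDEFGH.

Char 1 ('A'): step: R->2, L=4; A->plug->A->R->G->L->D->refl->B->L'->F->R'->H->plug->H
Char 2 ('B'): step: R->3, L=4; B->plug->C->R->D->L->G->refl->F->L'->C->R'->B->plug->C
Char 3 ('F'): step: R->4, L=4; F->plug->D->R->A->L->H->refl->E->L'->H->R'->E->plug->E
Char 4 ('B'): step: R->5, L=4; B->plug->C->R->H->L->E->refl->H->L'->A->R'->H->plug->H
Char 5 ('E'): step: R->6, L=4; E->plug->E->R->C->L->F->refl->G->L'->D->R'->A->plug->A
Char 6 ('C'): step: R->7, L=4; C->plug->B->R->E->L->A->refl->C->L'->B->R'->D->plug->F
Char 7 ('E'): step: R->0, L->5 (L advanced); E->plug->E->R->F->L->C->refl->A->L'->E->R'->H->plug->H
Char 8 ('F'): step: R->1, L=5; F->plug->D->R->E->L->A->refl->C->L'->F->R'->E->plug->E
Char 9 ('F'): step: R->2, L=5; F->plug->D->R->E->L->A->refl->C->L'->F->R'->H->plug->H

Answer: HCEHAFHEH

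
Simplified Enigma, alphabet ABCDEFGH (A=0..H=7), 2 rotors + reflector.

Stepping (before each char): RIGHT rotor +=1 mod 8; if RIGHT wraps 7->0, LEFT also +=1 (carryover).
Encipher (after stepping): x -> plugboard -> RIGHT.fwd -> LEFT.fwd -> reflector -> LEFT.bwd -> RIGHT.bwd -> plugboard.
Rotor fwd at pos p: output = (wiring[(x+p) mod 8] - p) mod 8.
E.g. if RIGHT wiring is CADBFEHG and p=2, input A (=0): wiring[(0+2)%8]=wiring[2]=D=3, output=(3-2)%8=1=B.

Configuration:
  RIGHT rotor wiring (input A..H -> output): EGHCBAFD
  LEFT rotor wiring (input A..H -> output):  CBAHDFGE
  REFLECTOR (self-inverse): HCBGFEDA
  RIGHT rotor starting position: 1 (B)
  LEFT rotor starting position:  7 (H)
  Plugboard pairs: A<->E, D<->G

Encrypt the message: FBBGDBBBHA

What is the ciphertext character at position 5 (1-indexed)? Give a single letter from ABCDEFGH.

Char 1 ('F'): step: R->2, L=7; F->plug->F->R->B->L->D->refl->G->L'->G->R'->D->plug->G
Char 2 ('B'): step: R->3, L=7; B->plug->B->R->G->L->G->refl->D->L'->B->R'->F->plug->F
Char 3 ('B'): step: R->4, L=7; B->plug->B->R->E->L->A->refl->H->L'->H->R'->D->plug->G
Char 4 ('G'): step: R->5, L=7; G->plug->D->R->H->L->H->refl->A->L'->E->R'->H->plug->H
Char 5 ('D'): step: R->6, L=7; D->plug->G->R->D->L->B->refl->C->L'->C->R'->H->plug->H

H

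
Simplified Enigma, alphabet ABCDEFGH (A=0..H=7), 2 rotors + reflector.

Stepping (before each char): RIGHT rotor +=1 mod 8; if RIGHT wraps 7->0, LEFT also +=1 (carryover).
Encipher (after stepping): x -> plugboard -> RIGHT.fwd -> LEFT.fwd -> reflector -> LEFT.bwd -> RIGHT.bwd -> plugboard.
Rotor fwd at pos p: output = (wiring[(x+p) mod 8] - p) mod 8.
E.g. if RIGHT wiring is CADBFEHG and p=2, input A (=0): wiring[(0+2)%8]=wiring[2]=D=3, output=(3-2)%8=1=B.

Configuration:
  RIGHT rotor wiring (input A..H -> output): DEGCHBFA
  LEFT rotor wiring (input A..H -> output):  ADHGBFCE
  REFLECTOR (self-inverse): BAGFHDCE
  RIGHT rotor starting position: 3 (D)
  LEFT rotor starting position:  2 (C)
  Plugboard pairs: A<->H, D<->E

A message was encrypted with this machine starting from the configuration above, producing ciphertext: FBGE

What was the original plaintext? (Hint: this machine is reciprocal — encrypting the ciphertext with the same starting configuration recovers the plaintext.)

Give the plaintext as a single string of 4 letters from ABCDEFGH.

Answer: HCBB

Derivation:
Char 1 ('F'): step: R->4, L=2; F->plug->F->R->A->L->F->refl->D->L'->D->R'->A->plug->H
Char 2 ('B'): step: R->5, L=2; B->plug->B->R->A->L->F->refl->D->L'->D->R'->C->plug->C
Char 3 ('G'): step: R->6, L=2; G->plug->G->R->B->L->E->refl->H->L'->C->R'->B->plug->B
Char 4 ('E'): step: R->7, L=2; E->plug->D->R->H->L->B->refl->A->L'->E->R'->B->plug->B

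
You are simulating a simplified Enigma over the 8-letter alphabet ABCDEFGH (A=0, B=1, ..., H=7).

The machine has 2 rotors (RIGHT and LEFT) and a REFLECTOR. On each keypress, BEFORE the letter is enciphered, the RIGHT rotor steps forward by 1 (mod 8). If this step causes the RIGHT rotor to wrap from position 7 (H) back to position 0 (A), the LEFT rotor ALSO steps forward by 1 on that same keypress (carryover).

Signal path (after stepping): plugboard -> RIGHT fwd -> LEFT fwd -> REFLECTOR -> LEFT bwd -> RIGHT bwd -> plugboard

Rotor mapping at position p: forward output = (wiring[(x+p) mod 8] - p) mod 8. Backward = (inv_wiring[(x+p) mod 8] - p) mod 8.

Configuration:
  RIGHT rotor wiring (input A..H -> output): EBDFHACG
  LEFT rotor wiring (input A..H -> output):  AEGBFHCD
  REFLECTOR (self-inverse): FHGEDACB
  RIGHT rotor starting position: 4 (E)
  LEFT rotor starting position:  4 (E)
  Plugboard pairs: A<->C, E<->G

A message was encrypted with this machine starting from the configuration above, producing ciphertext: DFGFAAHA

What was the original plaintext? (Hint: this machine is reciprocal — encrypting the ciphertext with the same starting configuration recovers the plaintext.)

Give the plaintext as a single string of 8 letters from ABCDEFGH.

Char 1 ('D'): step: R->5, L=4; D->plug->D->R->H->L->F->refl->A->L'->F->R'->B->plug->B
Char 2 ('F'): step: R->6, L=4; F->plug->F->R->H->L->F->refl->A->L'->F->R'->E->plug->G
Char 3 ('G'): step: R->7, L=4; G->plug->E->R->G->L->C->refl->G->L'->C->R'->C->plug->A
Char 4 ('F'): step: R->0, L->5 (L advanced); F->plug->F->R->A->L->C->refl->G->L'->C->R'->G->plug->E
Char 5 ('A'): step: R->1, L=5; A->plug->C->R->E->L->H->refl->B->L'->F->R'->G->plug->E
Char 6 ('A'): step: R->2, L=5; A->plug->C->R->F->L->B->refl->H->L'->E->R'->F->plug->F
Char 7 ('H'): step: R->3, L=5; H->plug->H->R->A->L->C->refl->G->L'->C->R'->A->plug->C
Char 8 ('A'): step: R->4, L=5; A->plug->C->R->G->L->E->refl->D->L'->D->R'->A->plug->C

Answer: BGAEEFCC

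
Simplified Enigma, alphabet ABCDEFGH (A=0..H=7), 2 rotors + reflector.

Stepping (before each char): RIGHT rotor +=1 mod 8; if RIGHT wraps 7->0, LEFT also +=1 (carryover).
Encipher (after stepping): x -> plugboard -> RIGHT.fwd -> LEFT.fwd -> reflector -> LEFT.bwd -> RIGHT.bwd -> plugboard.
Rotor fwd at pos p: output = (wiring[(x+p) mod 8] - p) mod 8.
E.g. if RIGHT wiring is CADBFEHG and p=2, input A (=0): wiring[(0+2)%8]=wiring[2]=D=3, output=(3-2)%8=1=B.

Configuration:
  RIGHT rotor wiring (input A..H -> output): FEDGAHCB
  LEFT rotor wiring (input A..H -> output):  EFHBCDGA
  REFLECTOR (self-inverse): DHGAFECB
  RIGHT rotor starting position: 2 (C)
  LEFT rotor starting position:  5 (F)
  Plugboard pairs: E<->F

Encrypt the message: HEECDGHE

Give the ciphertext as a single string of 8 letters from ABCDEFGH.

Answer: BDFDAHAC

Derivation:
Char 1 ('H'): step: R->3, L=5; H->plug->H->R->A->L->G->refl->C->L'->F->R'->B->plug->B
Char 2 ('E'): step: R->4, L=5; E->plug->F->R->A->L->G->refl->C->L'->F->R'->D->plug->D
Char 3 ('E'): step: R->5, L=5; E->plug->F->R->G->L->E->refl->F->L'->H->R'->E->plug->F
Char 4 ('C'): step: R->6, L=5; C->plug->C->R->H->L->F->refl->E->L'->G->R'->D->plug->D
Char 5 ('D'): step: R->7, L=5; D->plug->D->R->E->L->A->refl->D->L'->C->R'->A->plug->A
Char 6 ('G'): step: R->0, L->6 (L advanced); G->plug->G->R->C->L->G->refl->C->L'->B->R'->H->plug->H
Char 7 ('H'): step: R->1, L=6; H->plug->H->R->E->L->B->refl->H->L'->D->R'->A->plug->A
Char 8 ('E'): step: R->2, L=6; E->plug->F->R->H->L->F->refl->E->L'->G->R'->C->plug->C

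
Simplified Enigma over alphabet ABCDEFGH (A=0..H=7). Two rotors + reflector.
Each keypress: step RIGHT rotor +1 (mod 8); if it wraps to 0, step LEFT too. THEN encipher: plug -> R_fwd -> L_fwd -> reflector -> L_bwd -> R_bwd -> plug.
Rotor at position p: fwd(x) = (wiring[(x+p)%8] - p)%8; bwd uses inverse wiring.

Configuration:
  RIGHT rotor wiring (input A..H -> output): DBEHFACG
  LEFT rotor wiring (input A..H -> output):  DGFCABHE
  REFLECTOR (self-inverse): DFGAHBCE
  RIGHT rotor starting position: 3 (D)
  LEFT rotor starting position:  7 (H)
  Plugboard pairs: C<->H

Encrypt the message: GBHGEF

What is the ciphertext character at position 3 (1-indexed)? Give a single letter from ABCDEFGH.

Char 1 ('G'): step: R->4, L=7; G->plug->G->R->A->L->F->refl->B->L'->F->R'->F->plug->F
Char 2 ('B'): step: R->5, L=7; B->plug->B->R->F->L->B->refl->F->L'->A->R'->H->plug->C
Char 3 ('H'): step: R->6, L=7; H->plug->C->R->F->L->B->refl->F->L'->A->R'->B->plug->B

B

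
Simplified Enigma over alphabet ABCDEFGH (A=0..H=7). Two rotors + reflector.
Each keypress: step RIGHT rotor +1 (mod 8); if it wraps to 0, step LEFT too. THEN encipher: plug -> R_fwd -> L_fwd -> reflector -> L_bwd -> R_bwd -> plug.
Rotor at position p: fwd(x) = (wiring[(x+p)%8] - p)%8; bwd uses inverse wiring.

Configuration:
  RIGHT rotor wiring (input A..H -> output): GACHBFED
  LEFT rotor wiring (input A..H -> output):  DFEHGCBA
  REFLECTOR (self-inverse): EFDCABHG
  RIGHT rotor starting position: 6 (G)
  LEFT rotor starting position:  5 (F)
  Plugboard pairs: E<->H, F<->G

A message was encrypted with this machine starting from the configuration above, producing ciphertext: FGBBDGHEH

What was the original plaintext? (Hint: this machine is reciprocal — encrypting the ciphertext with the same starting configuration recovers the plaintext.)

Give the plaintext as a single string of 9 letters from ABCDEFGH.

Answer: GCDHHEEAC

Derivation:
Char 1 ('F'): step: R->7, L=5; F->plug->G->R->G->L->C->refl->D->L'->C->R'->F->plug->G
Char 2 ('G'): step: R->0, L->6 (L advanced); G->plug->F->R->F->L->B->refl->F->L'->C->R'->C->plug->C
Char 3 ('B'): step: R->1, L=6; B->plug->B->R->B->L->C->refl->D->L'->A->R'->D->plug->D
Char 4 ('B'): step: R->2, L=6; B->plug->B->R->F->L->B->refl->F->L'->C->R'->E->plug->H
Char 5 ('D'): step: R->3, L=6; D->plug->D->R->B->L->C->refl->D->L'->A->R'->E->plug->H
Char 6 ('G'): step: R->4, L=6; G->plug->F->R->E->L->G->refl->H->L'->D->R'->H->plug->E
Char 7 ('H'): step: R->5, L=6; H->plug->E->R->D->L->H->refl->G->L'->E->R'->H->plug->E
Char 8 ('E'): step: R->6, L=6; E->plug->H->R->H->L->E->refl->A->L'->G->R'->A->plug->A
Char 9 ('H'): step: R->7, L=6; H->plug->E->R->A->L->D->refl->C->L'->B->R'->C->plug->C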